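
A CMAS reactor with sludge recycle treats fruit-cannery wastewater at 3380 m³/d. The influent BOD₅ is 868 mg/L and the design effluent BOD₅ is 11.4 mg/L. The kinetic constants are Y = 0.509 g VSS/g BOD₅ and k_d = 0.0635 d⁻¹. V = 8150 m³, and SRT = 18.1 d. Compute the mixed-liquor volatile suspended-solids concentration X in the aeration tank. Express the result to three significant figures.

X ≈ 1520 mg/L

From V·X·(1 + k_d·θ_c) = Y·Q·(S₀ − S)·θ_c: X = 0.509 × 3380 × (868 − 11.4) × 18.1 / [8150 × (1 + 0.0635 × 18.1)] = 1523 mg/L.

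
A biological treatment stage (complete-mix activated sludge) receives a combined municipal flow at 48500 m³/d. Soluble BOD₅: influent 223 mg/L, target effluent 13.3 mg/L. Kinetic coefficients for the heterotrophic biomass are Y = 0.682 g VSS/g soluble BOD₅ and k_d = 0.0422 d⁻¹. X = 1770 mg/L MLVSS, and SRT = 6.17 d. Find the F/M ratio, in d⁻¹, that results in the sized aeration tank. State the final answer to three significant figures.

F/M ≈ 0.319 d⁻¹

Steady-state biomass mass balance: V·X·(1 + k_d·θ_c) = Y·Q·(S₀ − S)·θ_c, so V = 0.682 × 48500 × (223 − 13.3) × 6.17 / [1770 × (1 + 0.0422 × 6.17)] = 4.28×10^7 / 2231 = 19184 m³.
F/M = Q·S₀ / (V·X) = 48500 × 223 / (19184 × 1770) = 0.3185 g soluble BOD₅·(g VSS·d)⁻¹.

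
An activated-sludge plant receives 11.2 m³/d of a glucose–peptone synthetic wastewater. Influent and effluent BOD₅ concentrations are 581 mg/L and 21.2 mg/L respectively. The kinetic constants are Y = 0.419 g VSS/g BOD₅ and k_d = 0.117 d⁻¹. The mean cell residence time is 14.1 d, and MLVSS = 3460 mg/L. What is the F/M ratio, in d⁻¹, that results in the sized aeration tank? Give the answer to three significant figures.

Rearranging the biomass balance for a CMAS with decay, V = Y·Q·ΔS·θ_c / [X·(1+k_d θ_c)] = 0.419 × 11.2 × (581 − 21.2) × 14.1 / [3460 × (1 + 0.117 × 14.1)] = 3.7×10^4 / 9168 = 4.040 m³.
Food-to-microorganism ratio F/M = Q S₀ / (V X) = 11.2 × 581 / (4.040 × 3460) = 0.4655 d⁻¹.

F/M ≈ 0.465 d⁻¹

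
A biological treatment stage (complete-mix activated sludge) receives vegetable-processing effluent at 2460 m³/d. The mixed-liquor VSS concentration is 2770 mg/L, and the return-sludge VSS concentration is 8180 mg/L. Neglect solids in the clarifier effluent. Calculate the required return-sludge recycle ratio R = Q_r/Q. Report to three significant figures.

R = Q_r/Q = X/(X_r − X) = 2770 / (8180 − 2770) = 0.5120.

R ≈ 0.512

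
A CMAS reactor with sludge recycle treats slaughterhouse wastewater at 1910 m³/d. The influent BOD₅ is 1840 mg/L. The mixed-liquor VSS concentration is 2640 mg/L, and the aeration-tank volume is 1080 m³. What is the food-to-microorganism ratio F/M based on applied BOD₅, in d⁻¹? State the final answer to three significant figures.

F/M = applied load / biomass = Q·S₀/(V·X) = 1910 × 1840 / (1080 × 2640) = 1.233 d⁻¹.

F/M ≈ 1.23 d⁻¹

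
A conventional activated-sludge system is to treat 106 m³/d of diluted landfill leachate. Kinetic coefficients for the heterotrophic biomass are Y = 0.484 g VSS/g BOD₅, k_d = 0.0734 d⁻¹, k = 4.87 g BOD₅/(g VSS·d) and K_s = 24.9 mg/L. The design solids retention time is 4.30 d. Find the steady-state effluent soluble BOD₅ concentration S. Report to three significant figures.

S ≈ 3.71 mg/L

Effluent substrate depends only on kinetics and SRT: S = K_s(1 + k_d θ_c) / [θ_c(Yk − k_d) − 1] = 24.9 × (1 + 0.0734 × 4.30) / [4.30 × (0.484 × 4.87 − 0.0734) − 1] = 32.76 / 8.820 = 3.714 mg/L.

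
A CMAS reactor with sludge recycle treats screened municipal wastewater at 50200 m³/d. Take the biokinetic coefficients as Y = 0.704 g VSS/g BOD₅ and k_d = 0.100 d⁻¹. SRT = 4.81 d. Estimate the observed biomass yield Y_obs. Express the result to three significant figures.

Y_obs ≈ 0.475 g VSS/g BOD₅

The observed yield is Y_obs = Y/(1 + k_d·θ_c) = 0.704 / (1 + 0.100 × 4.81) = 0.704 / 1.481 = 0.4754 g VSS per g BOD₅ removed.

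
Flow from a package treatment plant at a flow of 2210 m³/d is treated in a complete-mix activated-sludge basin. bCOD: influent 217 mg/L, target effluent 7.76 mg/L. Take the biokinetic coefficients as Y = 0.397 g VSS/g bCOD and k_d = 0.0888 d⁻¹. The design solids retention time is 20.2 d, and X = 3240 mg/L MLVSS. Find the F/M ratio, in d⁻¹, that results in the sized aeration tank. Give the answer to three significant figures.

Steady-state biomass mass balance: V·X·(1 + k_d·θ_c) = Y·Q·(S₀ − S)·θ_c, so V = 0.397 × 2210 × (217 − 7.76) × 20.2 / [3240 × (1 + 0.0888 × 20.2)] = 3.71×10^6 / 9052 = 409.7 m³.
F/M = applied load / biomass = Q·S₀/(V·X) = 2210 × 217 / (409.7 × 3240) = 0.3613 d⁻¹.

F/M ≈ 0.361 d⁻¹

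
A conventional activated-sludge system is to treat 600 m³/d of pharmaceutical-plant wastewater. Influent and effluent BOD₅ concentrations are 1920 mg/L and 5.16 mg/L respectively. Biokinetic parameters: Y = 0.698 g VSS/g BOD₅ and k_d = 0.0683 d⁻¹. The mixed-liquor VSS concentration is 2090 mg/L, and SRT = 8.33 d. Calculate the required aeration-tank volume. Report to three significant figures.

V ≈ 2040 m³

Rearranging the biomass balance for a CMAS with decay, V = Y·Q·ΔS·θ_c / [X·(1+k_d θ_c)] = 0.698 × 600 × (1920 − 5.16) × 8.33 / [2090 × (1 + 0.0683 × 8.33)] = 6.68×10^6 / 3279 = 2037 m³.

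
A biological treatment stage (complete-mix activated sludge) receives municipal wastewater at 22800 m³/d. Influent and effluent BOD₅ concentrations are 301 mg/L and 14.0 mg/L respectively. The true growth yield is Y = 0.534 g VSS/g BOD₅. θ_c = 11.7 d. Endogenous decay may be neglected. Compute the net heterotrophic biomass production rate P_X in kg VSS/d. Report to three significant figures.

No decay correction is needed, so Y_obs = Y = 0.534.
ΔS = 301 − 14.0 = 287.0 mg/L, so the substrate removal rate is 22800 × 287.0/1000 = 6544 kg BOD₅/d.
Net biomass production P_X = Y_obs × Q·(S₀ − S) = 0.5340 × 6544 = 3494 kg VSS/d.

P_X ≈ 3490 kg VSS/d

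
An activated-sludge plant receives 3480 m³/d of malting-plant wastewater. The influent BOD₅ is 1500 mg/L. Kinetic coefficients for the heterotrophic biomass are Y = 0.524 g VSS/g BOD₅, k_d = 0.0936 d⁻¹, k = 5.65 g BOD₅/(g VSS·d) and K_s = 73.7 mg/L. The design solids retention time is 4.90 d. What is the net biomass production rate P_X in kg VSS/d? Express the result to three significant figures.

P_X ≈ 1860 kg VSS/d

For a completely mixed reactor with recycle the Lawrence–McCarty relation gives S = K_s·(1 + k_d·θ_c) / [θ_c·(Y·k − k_d) − 1] = 73.7 × (1 + 0.0936 × 4.90) / [4.90 × (0.524 × 5.65 − 0.0936) − 1] = 107.5 / 13.05 = 8.239 mg/L.
Observed yield with endogenous decay: Y_obs = Y / (1 + k_d·θ_c) = 0.524 / (1 + 0.0936 × 4.90) = 0.524 / 1.459 = 0.3592 g VSS/g BOD₅.
Substrate removed = Q·(S₀ − S) = 3480 m³/d × (1500 − 8.24) g/m³ = 5.19×10^6 g/d = 5191 kg/d.
Net biomass production P_X = Y_obs × Q·(S₀ − S) = 0.3592 × 5191 = 1865 kg VSS/d.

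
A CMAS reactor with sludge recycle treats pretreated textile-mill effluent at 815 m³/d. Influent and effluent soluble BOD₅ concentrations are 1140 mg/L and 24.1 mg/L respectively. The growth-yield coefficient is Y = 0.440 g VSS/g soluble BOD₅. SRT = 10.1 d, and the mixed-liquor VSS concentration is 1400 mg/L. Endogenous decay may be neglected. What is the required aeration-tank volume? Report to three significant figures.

V·X = Y·Q·ΔS·θ_c gives V = 0.440 × 815 × (1140 − 24.1) × 10.1 / 1400 = 2887 m³.

V ≈ 2890 m³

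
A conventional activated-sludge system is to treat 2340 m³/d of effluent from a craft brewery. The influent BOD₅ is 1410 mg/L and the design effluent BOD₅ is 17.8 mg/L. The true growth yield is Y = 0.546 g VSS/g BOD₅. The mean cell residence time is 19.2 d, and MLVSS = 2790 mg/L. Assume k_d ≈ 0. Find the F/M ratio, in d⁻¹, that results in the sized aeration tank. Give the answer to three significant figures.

F/M ≈ 0.0966 d⁻¹

With k_d = 0 the design equation reduces to V = Y Q (S₀−S) θ_c / X = 0.546 × 2340 × (1410 − 17.8) × 19.2 / 2790 = 12241 m³.
F/M = Q·S₀ / (V·X) = 2340 × 1410 / (12241 × 2790) = 0.09661 g BOD₅·(g VSS·d)⁻¹.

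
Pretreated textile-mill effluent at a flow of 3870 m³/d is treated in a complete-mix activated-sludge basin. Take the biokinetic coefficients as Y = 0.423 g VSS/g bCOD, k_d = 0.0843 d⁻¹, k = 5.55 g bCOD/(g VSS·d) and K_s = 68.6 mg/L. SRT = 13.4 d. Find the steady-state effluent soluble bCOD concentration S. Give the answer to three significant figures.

Effluent substrate depends only on kinetics and SRT: S = K_s(1 + k_d θ_c) / [θ_c(Yk − k_d) − 1] = 68.6 × (1 + 0.0843 × 13.4) / [13.4 × (0.423 × 5.55 − 0.0843) − 1] = 146.1 / 29.33 = 4.981 mg/L.

S ≈ 4.98 mg/L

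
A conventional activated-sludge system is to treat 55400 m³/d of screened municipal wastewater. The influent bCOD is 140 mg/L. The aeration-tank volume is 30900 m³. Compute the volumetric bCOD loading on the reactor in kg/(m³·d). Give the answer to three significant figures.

Applied bCOD load per unit volume = Q·S₀/V = (55400 × 140/1000)/30900 = 0.2510 kg bCOD·m⁻³·d⁻¹.

L_v ≈ 0.251 kg bCOD/(m³·d)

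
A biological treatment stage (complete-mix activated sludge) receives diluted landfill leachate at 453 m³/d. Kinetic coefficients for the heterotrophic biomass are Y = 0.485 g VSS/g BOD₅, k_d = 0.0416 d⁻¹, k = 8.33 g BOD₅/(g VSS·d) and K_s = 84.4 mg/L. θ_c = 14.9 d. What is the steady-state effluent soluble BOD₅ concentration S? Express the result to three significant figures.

From the Monod/SRT balance for a CMAS, S = K_s·(1+k_d θ_c)/[θ_c·(Y k − k_d) − 1] = 84.4 × (1 + 0.0416 × 14.9) / [14.9 × (0.485 × 8.33 − 0.0416) − 1] = 136.7 / 58.58 = 2.334 mg/L.

S ≈ 2.33 mg/L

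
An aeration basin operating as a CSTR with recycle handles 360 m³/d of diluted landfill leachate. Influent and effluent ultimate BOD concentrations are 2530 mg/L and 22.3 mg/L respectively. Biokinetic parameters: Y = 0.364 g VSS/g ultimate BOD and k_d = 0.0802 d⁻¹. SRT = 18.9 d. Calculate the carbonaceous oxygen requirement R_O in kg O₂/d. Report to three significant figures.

R_O ≈ 717 kg O₂/d

Correct the yield for decay: Y_obs = Y/(1 + k_d θ_c) = 0.364 / (1 + 0.0802 × 18.9) = 0.364 / 2.516 = 0.1447.
ΔS = 2530 − 22.3 = 2508 mg/L, so the substrate removal rate is 360 × 2508/1000 = 902.8 kg ultimate BOD/d.
Net sludge production P_X = 0.1447 × 902.8 = 130.6 kg VSS/d.
R_O = Q·ΔS − 1.42 P_X = 902.8 − 185.5 = 717.3 kg O₂/d.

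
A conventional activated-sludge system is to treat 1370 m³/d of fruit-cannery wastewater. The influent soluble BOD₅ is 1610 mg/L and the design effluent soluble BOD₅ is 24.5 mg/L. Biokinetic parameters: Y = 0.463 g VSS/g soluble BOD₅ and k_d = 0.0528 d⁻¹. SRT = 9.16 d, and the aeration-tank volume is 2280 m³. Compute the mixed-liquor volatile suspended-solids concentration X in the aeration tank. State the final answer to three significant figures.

X ≈ 2720 mg/L

From V·X·(1 + k_d·θ_c) = Y·Q·(S₀ − S)·θ_c: X = 0.463 × 1370 × (1610 − 24.5) × 9.16 / [2280 × (1 + 0.0528 × 9.16)] = 2723 mg/L.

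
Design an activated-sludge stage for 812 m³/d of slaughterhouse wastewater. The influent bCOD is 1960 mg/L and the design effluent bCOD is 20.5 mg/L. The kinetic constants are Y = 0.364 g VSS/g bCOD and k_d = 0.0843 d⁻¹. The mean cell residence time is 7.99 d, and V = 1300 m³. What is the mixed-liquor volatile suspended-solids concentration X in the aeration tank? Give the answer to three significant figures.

From V·X·(1 + k_d·θ_c) = Y·Q·(S₀ − S)·θ_c: X = 0.364 × 812 × (1960 − 20.5) × 7.99 / [1300 × (1 + 0.0843 × 7.99)] = 2105 mg/L.

X ≈ 2110 mg/L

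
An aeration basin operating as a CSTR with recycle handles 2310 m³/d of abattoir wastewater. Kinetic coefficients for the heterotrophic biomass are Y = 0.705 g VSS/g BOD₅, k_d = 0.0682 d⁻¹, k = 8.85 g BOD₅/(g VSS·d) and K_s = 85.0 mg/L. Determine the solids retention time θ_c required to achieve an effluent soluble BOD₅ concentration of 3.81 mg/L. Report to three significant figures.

At the target effluent, Y k S/(K_s+S) = 0.705×8.85×3.81/88.81 = 0.2677 d⁻¹.
θ_c = 1/(μ − k_d) = 1/(0.2677 − 0.0682) = 1/0.1995 = 5.013 d.

θ_c ≈ 5.01 d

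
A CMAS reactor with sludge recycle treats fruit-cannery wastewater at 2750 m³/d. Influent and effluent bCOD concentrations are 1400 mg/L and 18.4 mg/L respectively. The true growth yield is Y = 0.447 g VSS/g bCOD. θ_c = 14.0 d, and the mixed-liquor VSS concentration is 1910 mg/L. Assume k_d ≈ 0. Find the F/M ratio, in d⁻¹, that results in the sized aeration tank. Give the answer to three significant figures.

Biomass mass balance (decay neglected): V·X = Y·Q·(S₀ − S)·θ_c, so V = 0.447 × 2750 × (1400 − 18.4) × 14.0 / 1910 = 12449 m³.
F/M = applied load / biomass = Q·S₀/(V·X) = 2750 × 1400 / (12449 × 1910) = 0.1619 d⁻¹.

F/M ≈ 0.162 d⁻¹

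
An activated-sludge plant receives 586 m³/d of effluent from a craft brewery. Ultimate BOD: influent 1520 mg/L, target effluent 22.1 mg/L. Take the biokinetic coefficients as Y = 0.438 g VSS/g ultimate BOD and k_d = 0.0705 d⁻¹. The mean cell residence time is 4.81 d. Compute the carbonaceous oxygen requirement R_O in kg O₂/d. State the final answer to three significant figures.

R_O ≈ 470 kg O₂/d

Y_obs = Y / (1 + k_d θ_c) = 0.438 / (1 + 0.0705 × 4.81) = 0.438 / 1.339 = 0.3271.
Q·(S₀ − S) = 586 × (1520 − 22.1) × 10⁻³ = 877.8 kg/d removed.
P_X = Y_obs·Q·(S₀ − S) = 0.3271 × 877.8 = 287.1 kg VSS/d.
R_O = Q·(S₀ − S) − 1.42·P_X = 877.8 − 1.42 × 287.1 = 470.1 kg O₂/d.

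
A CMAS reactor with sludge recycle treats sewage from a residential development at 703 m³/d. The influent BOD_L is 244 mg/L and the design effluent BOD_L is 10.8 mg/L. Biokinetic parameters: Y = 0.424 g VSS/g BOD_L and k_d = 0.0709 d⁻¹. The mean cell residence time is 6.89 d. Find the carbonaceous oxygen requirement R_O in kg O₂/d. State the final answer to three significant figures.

Correct the yield for decay: Y_obs = Y/(1 + k_d θ_c) = 0.424 / (1 + 0.0709 × 6.89) = 0.424 / 1.489 = 0.2849.
Substrate removed = Q·(S₀ − S) = 703 m³/d × (244 − 10.8) g/m³ = 1.64×10^5 g/d = 163.9 kg/d.
Biomass synthesised: P_X = Y_obs × 163.9 = 46.70 kg VSS/d.
R_O = Q·ΔS − 1.42 P_X = 163.9 − 66.31 = 97.63 kg O₂/d.

R_O ≈ 97.6 kg O₂/d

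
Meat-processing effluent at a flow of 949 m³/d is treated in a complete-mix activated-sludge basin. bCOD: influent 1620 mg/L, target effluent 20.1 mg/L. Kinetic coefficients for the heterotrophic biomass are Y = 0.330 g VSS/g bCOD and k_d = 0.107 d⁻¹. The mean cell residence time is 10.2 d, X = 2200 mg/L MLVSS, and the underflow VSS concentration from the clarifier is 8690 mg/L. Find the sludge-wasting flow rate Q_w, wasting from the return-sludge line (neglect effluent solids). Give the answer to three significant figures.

Q_w ≈ 27.6 m³/d

Steady-state biomass mass balance: V·X·(1 + k_d·θ_c) = Y·Q·(S₀ − S)·θ_c, so V = 0.330 × 949 × (1620 − 20.1) × 10.2 / [2200 × (1 + 0.107 × 10.2)] = 5.11×10^6 / 4601 = 1111 m³.
Wasting from the return line (neglecting effluent solids): Q_w = V·X / (θ_c·X_r) = 1111 × 2200 / (10.2 × 8690) = 27.57 m³/d.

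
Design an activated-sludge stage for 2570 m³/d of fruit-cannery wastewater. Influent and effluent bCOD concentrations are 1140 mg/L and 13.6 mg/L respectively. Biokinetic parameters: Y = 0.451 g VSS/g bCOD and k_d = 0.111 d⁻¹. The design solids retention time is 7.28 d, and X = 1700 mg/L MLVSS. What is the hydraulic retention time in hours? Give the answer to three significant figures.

τ ≈ 28.9 h

Rearranging the biomass balance for a CMAS with decay, V = Y·Q·ΔS·θ_c / [X·(1+k_d θ_c)] = 0.451 × 2570 × (1140 − 13.6) × 7.28 / [1700 × (1 + 0.111 × 7.28)] = 9.5×10^6 / 3074 = 3092 m³.
Hydraulic retention time τ = V/Q = 3092 / 2570 = 1.203 d = 28.88 h.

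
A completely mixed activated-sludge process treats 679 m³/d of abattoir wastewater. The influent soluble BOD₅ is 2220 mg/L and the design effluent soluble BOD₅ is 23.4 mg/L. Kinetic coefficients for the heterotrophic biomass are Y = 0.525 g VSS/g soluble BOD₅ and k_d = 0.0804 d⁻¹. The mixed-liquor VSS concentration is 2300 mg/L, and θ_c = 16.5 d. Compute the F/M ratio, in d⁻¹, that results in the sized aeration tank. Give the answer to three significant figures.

Steady-state biomass mass balance: V·X·(1 + k_d·θ_c) = Y·Q·(S₀ − S)·θ_c, so V = 0.525 × 679 × (2220 − 23.4) × 16.5 / [2300 × (1 + 0.0804 × 16.5)] = 1.29×10^7 / 5351 = 2414 m³.
F/M = applied load / biomass = Q·S₀/(V·X) = 679 × 2220 / (2414 × 2300) = 0.2714 d⁻¹.

F/M ≈ 0.271 d⁻¹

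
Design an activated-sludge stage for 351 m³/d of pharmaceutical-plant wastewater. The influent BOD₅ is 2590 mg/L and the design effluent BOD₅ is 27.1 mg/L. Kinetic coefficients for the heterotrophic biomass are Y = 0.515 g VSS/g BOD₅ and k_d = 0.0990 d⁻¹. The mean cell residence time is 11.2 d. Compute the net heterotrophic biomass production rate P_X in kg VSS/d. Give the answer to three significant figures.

P_X ≈ 220 kg VSS/d

Correct the yield for decay: Y_obs = Y/(1 + k_d θ_c) = 0.515 / (1 + 0.0990 × 11.2) = 0.515 / 2.109 = 0.2442.
Q·(S₀ − S) = 351 × (2590 − 27.1) × 10⁻³ = 899.6 kg/d removed.
Net biomass production P_X = Y_obs × Q·(S₀ − S) = 0.2442 × 899.6 = 219.7 kg VSS/d.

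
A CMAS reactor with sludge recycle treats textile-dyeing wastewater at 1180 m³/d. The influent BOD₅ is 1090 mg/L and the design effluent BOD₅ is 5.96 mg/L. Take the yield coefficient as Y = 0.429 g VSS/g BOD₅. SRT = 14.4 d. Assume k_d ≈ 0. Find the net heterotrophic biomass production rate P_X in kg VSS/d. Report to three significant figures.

P_X ≈ 549 kg VSS/d

With endogenous decay neglected, the observed yield equals the true yield: Y_obs = Y = 0.429 g VSS/g BOD₅.
Mass of BOD₅ removed per day: Q(S₀ − S) = 1180 × 1084 g/m³ = 1279 kg/d.
So the net sludge growth is P_X = 0.4290 × 1279 = 548.8 kg VSS/d.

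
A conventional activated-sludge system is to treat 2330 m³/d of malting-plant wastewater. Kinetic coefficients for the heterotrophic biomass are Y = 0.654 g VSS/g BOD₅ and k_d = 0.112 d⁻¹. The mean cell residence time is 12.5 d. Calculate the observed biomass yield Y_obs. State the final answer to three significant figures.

The observed yield is Y_obs = Y/(1 + k_d·θ_c) = 0.654 / (1 + 0.112 × 12.5) = 0.654 / 2.400 = 0.2725 g VSS per g BOD₅ removed.

Y_obs ≈ 0.272 g VSS/g BOD₅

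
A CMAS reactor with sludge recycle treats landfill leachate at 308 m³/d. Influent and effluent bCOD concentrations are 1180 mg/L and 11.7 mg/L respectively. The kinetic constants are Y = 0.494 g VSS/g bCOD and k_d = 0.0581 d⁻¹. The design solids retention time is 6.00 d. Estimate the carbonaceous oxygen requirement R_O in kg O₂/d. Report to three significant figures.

Observed yield with endogenous decay: Y_obs = Y / (1 + k_d·θ_c) = 0.494 / (1 + 0.0581 × 6.00) = 0.494 / 1.349 = 0.3663 g VSS/g bCOD.
Mass of bCOD removed per day: Q(S₀ − S) = 308 × 1168 g/m³ = 359.8 kg/d.
P_X = Y_obs·Q·(S₀ − S) = 0.3663 × 359.8 = 131.8 kg VSS/d.
Carbonaceous O₂ demand = substrate oxidised − cell-mass equivalent = 359.8 − 1.42 × 131.8 = 172.7 kg O₂/d.

R_O ≈ 173 kg O₂/d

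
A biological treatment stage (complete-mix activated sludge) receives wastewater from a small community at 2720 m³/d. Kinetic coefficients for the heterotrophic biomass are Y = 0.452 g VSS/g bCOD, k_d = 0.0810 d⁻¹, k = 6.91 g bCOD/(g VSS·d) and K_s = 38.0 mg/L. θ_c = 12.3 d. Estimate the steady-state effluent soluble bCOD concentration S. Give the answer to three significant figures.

S ≈ 2.08 mg/L

Effluent substrate depends only on kinetics and SRT: S = K_s(1 + k_d θ_c) / [θ_c(Yk − k_d) − 1] = 38.0 × (1 + 0.0810 × 12.3) / [12.3 × (0.452 × 6.91 − 0.0810) − 1] = 75.86 / 36.42 = 2.083 mg/L.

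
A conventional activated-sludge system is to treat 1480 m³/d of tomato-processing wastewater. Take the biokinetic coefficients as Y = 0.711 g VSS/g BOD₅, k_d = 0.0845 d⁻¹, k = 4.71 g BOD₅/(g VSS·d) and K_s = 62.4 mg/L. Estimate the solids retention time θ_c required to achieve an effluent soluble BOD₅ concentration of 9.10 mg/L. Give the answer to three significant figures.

At the target effluent, Y k S/(K_s+S) = 0.711×4.71×9.10/71.50 = 0.4262 d⁻¹.
θ_c = 1/(μ − k_d) = 1/(0.4262 − 0.0845) = 1/0.3417 = 2.926 d.

θ_c ≈ 2.93 d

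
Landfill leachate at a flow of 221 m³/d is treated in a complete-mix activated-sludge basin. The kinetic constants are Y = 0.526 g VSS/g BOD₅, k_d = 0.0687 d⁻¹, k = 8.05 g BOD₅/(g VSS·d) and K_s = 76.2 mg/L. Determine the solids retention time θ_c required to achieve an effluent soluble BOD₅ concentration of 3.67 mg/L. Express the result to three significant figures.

θ_c ≈ 7.95 d

At the target effluent, Y k S/(K_s+S) = 0.526×8.05×3.67/79.87 = 0.1946 d⁻¹.
θ_c = 1/(μ − k_d) = 1/(0.1946 − 0.0687) = 1/0.1259 = 7.945 d.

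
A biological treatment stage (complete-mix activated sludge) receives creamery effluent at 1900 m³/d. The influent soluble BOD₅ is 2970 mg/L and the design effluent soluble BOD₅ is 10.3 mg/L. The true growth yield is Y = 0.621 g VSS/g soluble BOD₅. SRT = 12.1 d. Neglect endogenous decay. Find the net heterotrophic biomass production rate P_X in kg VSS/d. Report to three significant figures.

P_X ≈ 3490 kg VSS/d

No decay correction is needed, so Y_obs = Y = 0.621.
Mass of soluble BOD₅ removed per day: Q(S₀ − S) = 1900 × 2960 g/m³ = 5623 kg/d.
Net biomass production P_X = Y_obs × Q·(S₀ − S) = 0.6210 × 5623 = 3492 kg VSS/d.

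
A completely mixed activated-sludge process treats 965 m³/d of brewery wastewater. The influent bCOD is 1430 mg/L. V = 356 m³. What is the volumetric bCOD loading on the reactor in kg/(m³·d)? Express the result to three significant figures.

L_v = Q S₀ / V = 965 × 1430 × 10⁻³ / 356.0 = 3.876 kg/(m³·d).

L_v ≈ 3.88 kg bCOD/(m³·d)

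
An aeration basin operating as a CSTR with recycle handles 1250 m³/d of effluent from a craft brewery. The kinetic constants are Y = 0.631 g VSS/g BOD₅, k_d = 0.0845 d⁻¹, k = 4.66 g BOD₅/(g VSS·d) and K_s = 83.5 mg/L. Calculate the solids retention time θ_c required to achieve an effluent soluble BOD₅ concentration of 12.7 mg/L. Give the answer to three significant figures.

From 1/θ_c = Y·k·S/(K_s + S) − k_d: Y·k·S/(K_s+S) = 0.631 × 4.66 × 12.7 / (83.5 + 12.7) = 0.3882 d⁻¹.
Then 1/θ_c = μ − k_d = 0.3882 − 0.0845 = 0.3037 d⁻¹, giving θ_c = 3.293 d.

θ_c ≈ 3.29 d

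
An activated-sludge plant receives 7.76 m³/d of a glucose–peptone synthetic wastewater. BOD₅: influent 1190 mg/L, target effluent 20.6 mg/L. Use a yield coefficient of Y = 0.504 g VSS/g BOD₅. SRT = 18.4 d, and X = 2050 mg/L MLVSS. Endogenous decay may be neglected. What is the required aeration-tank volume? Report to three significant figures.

With k_d = 0 the design equation reduces to V = Y Q (S₀−S) θ_c / X = 0.504 × 7.76 × (1190 − 20.6) × 18.4 / 2050 = 41.05 m³.

V ≈ 41.1 m³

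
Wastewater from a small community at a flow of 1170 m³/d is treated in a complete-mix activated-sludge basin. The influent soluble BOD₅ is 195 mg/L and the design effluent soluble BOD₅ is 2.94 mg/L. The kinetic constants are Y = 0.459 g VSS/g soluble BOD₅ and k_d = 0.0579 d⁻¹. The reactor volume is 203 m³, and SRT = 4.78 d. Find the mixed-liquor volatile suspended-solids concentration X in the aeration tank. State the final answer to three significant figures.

Solving the biomass balance for X: X = Y Q (S₀−S) θ_c / [V (1+k_d θ_c)] = 0.459 × 1170 × (195 − 2.94) × 4.78 / [203 × (1 + 0.0579 × 4.78)] = 1902 mg/L.

X ≈ 1900 mg/L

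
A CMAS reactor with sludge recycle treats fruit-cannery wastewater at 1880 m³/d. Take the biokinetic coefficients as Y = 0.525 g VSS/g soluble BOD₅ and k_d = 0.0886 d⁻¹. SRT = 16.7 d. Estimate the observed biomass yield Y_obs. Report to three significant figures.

Observed yield with endogenous decay: Y_obs = Y / (1 + k_d·θ_c) = 0.525 / (1 + 0.0886 × 16.7) = 0.525 / 2.480 = 0.2117 g VSS/g soluble BOD₅.

Y_obs ≈ 0.212 g VSS/g soluble BOD₅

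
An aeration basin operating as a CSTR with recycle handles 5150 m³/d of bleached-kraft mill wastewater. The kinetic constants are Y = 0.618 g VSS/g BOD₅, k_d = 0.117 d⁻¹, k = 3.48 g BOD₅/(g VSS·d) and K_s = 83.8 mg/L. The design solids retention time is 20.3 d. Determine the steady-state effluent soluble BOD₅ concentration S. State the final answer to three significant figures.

S ≈ 7.02 mg/L

For a completely mixed reactor with recycle the Lawrence–McCarty relation gives S = K_s·(1 + k_d·θ_c) / [θ_c·(Y·k − k_d) − 1] = 83.8 × (1 + 0.117 × 20.3) / [20.3 × (0.618 × 3.48 − 0.117) − 1] = 282.8 / 40.28 = 7.021 mg/L.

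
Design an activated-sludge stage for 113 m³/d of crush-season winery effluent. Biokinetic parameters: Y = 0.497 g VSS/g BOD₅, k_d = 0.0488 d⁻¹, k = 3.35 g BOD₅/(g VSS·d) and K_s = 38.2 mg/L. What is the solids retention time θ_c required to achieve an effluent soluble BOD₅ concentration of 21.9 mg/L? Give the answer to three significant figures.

At the target effluent, Y k S/(K_s+S) = 0.497×3.35×21.9/60.10 = 0.6067 d⁻¹.
1/θ_c = 0.6067 − 0.0488 = 0.5579 d⁻¹, so θ_c = 1.792 d.

θ_c ≈ 1.79 d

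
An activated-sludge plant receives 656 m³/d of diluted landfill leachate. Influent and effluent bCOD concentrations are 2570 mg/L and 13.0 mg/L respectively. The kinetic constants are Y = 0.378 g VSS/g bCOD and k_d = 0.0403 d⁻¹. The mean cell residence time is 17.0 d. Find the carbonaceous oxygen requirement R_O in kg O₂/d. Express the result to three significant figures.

Y_obs = Y / (1 + k_d θ_c) = 0.378 / (1 + 0.0403 × 17.0) = 0.378 / 1.685 = 0.2243.
Q·(S₀ − S) = 656 × (2570 − 13.0) × 10⁻³ = 1677 kg/d removed.
Biomass synthesised: P_X = Y_obs × 1677 = 376.3 kg VSS/d.
Carbonaceous O₂ demand = substrate oxidised − cell-mass equivalent = 1677 − 1.42 × 376.3 = 1143 kg O₂/d.

R_O ≈ 1140 kg O₂/d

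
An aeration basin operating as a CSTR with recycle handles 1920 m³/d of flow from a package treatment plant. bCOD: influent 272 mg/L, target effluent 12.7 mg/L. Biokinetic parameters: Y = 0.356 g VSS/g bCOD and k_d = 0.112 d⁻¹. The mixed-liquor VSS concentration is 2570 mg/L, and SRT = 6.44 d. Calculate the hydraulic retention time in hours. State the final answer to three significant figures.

Steady-state biomass mass balance: V·X·(1 + k_d·θ_c) = Y·Q·(S₀ − S)·θ_c, so V = 0.356 × 1920 × (272 − 12.7) × 6.44 / [2570 × (1 + 0.112 × 6.44)] = 1.14×10^6 / 4424 = 258.0 m³.
Hydraulic retention time τ = V/Q = 258.0 / 1920 = 0.1344 d = 3.225 h.

τ ≈ 3.23 h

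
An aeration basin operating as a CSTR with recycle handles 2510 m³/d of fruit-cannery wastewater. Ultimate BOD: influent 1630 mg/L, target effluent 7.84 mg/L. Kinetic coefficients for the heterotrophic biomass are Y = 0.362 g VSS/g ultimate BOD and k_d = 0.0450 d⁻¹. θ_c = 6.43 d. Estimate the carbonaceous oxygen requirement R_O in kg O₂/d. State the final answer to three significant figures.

Observed yield with endogenous decay: Y_obs = Y / (1 + k_d·θ_c) = 0.362 / (1 + 0.0450 × 6.43) = 0.362 / 1.289 = 0.2808 g VSS/g ultimate BOD.
Substrate removed = Q·(S₀ − S) = 2510 m³/d × (1630 − 7.84) g/m³ = 4.07×10^6 g/d = 4072 kg/d.
Net sludge production P_X = 0.2808 × 4072 = 1143 kg VSS/d.
Carbonaceous O₂ demand = substrate oxidised − cell-mass equivalent = 4072 − 1.42 × 1143 = 2448 kg O₂/d.

R_O ≈ 2450 kg O₂/d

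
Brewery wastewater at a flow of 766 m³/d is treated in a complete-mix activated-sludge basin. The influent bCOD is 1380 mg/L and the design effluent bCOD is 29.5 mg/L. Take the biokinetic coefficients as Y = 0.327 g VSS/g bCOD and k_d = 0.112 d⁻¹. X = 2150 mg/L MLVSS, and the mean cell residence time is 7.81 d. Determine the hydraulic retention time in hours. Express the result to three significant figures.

Steady-state biomass mass balance: V·X·(1 + k_d·θ_c) = Y·Q·(S₀ − S)·θ_c, so V = 0.327 × 766 × (1380 − 29.5) × 7.81 / [2150 × (1 + 0.112 × 7.81)] = 2.64×10^6 / 4031 = 655.5 m³.
HRT = V/Q = 655.5 m³ / 766 m³·d⁻¹ = 0.8557 d × 24 = 20.54 h.

τ ≈ 20.5 h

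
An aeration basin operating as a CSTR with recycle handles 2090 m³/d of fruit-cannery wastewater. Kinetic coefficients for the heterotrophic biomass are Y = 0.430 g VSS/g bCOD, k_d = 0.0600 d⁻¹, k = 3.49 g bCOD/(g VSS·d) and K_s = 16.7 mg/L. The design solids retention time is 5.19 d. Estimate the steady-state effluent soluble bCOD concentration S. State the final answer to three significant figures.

S ≈ 3.38 mg/L

From the Monod/SRT balance for a CMAS, S = K_s·(1+k_d θ_c)/[θ_c·(Y k − k_d) − 1] = 16.7 × (1 + 0.0600 × 5.19) / [5.19 × (0.430 × 3.49 − 0.0600) − 1] = 21.90 / 6.477 = 3.381 mg/L.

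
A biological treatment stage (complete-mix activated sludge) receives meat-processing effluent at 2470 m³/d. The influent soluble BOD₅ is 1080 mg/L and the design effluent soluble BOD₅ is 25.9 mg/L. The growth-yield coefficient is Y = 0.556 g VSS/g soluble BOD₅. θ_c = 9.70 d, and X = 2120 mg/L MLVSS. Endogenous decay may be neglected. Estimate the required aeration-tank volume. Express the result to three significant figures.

V ≈ 6620 m³

Biomass mass balance (decay neglected): V·X = Y·Q·(S₀ − S)·θ_c, so V = 0.556 × 2470 × (1080 − 25.9) × 9.70 / 2120 = 6624 m³.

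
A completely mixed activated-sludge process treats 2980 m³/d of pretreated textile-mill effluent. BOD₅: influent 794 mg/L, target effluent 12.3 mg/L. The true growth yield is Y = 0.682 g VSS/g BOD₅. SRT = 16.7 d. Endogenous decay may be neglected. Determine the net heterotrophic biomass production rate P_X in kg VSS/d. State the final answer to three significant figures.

With endogenous decay neglected, the observed yield equals the true yield: Y_obs = Y = 0.682 g VSS/g BOD₅.
Q·(S₀ − S) = 2980 × (794 − 12.3) × 10⁻³ = 2329 kg/d removed.
So the net sludge growth is P_X = 0.6820 × 2329 = 1589 kg VSS/d.

P_X ≈ 1590 kg VSS/d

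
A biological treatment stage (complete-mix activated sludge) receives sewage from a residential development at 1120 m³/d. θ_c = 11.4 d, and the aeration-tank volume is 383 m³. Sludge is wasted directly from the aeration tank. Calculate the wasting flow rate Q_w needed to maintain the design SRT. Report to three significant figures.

Q_w ≈ 33.6 m³/d

Wasting from the aeration tank: Q_w = V / θ_c = 383.0 / 11.4 = 33.60 m³/d.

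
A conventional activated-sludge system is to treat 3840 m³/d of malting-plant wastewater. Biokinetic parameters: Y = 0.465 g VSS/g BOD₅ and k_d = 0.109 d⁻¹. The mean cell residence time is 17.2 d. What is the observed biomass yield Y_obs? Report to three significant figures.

Y_obs ≈ 0.162 g VSS/g BOD₅

The observed yield is Y_obs = Y/(1 + k_d·θ_c) = 0.465 / (1 + 0.109 × 17.2) = 0.465 / 2.875 = 0.1618 g VSS per g BOD₅ removed.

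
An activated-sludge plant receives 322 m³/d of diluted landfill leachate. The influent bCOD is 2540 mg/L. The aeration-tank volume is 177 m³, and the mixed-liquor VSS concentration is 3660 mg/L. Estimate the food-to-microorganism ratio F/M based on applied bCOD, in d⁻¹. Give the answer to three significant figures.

Food-to-microorganism ratio F/M = Q S₀ / (V X) = 322 × 2540 / (177.0 × 3660) = 1.263 d⁻¹.

F/M ≈ 1.26 d⁻¹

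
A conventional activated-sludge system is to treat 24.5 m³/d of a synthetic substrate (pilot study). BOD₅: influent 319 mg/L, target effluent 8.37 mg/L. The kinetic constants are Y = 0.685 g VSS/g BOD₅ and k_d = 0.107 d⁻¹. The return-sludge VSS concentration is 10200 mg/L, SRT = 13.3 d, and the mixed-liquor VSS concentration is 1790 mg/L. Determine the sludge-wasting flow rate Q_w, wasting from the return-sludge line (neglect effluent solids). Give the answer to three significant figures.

Q_w ≈ 0.211 m³/d

From the SRT design equation V = Y Q (S₀−S) θ_c / [X (1 + k_d θ_c)] = 0.685 × 24.5 × (319 − 8.37) × 13.3 / [1790 × (1 + 0.107 × 13.3)] = 6.93×10^4 / 4337 = 15.99 m³.
Wasting from the return line (neglecting effluent solids): Q_w = V·X / (θ_c·X_r) = 15.99 × 1790 / (13.3 × 10200) = 0.2109 m³/d.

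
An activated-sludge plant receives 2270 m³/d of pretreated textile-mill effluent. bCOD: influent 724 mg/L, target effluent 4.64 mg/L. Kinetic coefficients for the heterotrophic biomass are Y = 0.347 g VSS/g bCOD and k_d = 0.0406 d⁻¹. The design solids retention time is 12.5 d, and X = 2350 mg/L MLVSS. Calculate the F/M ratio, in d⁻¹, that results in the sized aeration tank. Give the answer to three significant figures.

From the SRT design equation V = Y Q (S₀−S) θ_c / [X (1 + k_d θ_c)] = 0.347 × 2270 × (724 − 4.64) × 12.5 / [2350 × (1 + 0.0406 × 12.5)] = 7.08×10^6 / 3543 = 1999 m³.
F/M = applied load / biomass = Q·S₀/(V·X) = 2270 × 724 / (1999 × 2350) = 0.3498 d⁻¹.

F/M ≈ 0.350 d⁻¹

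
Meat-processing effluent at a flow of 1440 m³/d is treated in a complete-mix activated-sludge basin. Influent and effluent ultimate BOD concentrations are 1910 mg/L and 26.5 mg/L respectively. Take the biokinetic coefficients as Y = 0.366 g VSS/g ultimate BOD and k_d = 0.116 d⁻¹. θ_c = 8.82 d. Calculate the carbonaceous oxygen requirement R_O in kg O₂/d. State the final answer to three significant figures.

R_O ≈ 2020 kg O₂/d

Correct the yield for decay: Y_obs = Y/(1 + k_d θ_c) = 0.366 / (1 + 0.116 × 8.82) = 0.366 / 2.023 = 0.1809.
Substrate removed = Q·(S₀ − S) = 1440 m³/d × (1910 − 26.5) g/m³ = 2.71×10^6 g/d = 2712 kg/d.
Net sludge production P_X = 0.1809 × 2712 = 490.7 kg VSS/d.
R_O = Q·(S₀ − S) − 1.42·P_X = 2712 − 1.42 × 490.7 = 2015 kg O₂/d.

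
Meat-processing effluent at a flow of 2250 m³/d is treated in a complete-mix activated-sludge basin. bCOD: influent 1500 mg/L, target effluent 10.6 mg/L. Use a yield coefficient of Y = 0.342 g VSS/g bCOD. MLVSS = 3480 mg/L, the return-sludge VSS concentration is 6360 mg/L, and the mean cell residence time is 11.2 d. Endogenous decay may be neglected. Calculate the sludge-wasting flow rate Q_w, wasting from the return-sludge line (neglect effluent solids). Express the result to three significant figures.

V·X = Y·Q·ΔS·θ_c gives V = 0.342 × 2250 × (1500 − 10.6) × 11.2 / 3480 = 3689 m³.
Q_w = (V·X)/(θ_c X_r) = 3689 × 3480 / (11.2 × 6360) = 180.2 m³/d.

Q_w ≈ 180 m³/d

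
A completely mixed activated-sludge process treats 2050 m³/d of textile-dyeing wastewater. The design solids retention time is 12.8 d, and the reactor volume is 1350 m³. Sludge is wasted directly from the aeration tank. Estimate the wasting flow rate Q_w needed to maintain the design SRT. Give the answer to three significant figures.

Q_w ≈ 105 m³/d

Wasting from the aeration tank: Q_w = V / θ_c = 1350 / 12.8 = 105.5 m³/d.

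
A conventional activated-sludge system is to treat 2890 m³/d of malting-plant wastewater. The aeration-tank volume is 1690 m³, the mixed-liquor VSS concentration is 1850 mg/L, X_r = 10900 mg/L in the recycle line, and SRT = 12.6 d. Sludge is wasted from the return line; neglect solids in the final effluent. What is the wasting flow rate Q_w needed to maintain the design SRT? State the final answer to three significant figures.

Q_w = (V·X)/(θ_c X_r) = 1690 × 1850 / (12.6 × 10900) = 22.76 m³/d.

Q_w ≈ 22.8 m³/d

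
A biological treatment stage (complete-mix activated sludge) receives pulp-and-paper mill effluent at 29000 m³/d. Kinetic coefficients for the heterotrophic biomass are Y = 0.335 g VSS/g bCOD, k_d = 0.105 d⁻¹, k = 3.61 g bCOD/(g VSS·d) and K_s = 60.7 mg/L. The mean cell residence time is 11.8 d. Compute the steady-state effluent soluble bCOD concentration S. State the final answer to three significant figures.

S ≈ 11.3 mg/L

Effluent substrate depends only on kinetics and SRT: S = K_s(1 + k_d θ_c) / [θ_c(Yk − k_d) − 1] = 60.7 × (1 + 0.105 × 11.8) / [11.8 × (0.335 × 3.61 − 0.105) − 1] = 135.9 / 12.03 = 11.30 mg/L.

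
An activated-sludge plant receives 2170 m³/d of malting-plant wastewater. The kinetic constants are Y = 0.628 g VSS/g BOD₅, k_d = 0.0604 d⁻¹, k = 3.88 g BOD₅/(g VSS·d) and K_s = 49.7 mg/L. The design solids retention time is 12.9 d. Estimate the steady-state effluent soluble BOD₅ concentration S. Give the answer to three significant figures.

Effluent substrate depends only on kinetics and SRT: S = K_s(1 + k_d θ_c) / [θ_c(Yk − k_d) − 1] = 49.7 × (1 + 0.0604 × 12.9) / [12.9 × (0.628 × 3.88 − 0.0604) − 1] = 88.42 / 29.65 = 2.982 mg/L.

S ≈ 2.98 mg/L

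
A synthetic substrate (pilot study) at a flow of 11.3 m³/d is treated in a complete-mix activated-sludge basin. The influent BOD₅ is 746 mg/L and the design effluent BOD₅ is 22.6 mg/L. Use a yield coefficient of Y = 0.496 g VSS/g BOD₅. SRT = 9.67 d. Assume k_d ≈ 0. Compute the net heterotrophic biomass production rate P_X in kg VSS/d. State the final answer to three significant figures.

P_X ≈ 4.05 kg VSS/d

No decay correction is needed, so Y_obs = Y = 0.496.
Substrate removed = Q·(S₀ − S) = 11.3 m³/d × (746 − 22.6) g/m³ = 8.17×10^3 g/d = 8.174 kg/d.
So the net sludge growth is P_X = 0.4960 × 8.174 = 4.055 kg VSS/d.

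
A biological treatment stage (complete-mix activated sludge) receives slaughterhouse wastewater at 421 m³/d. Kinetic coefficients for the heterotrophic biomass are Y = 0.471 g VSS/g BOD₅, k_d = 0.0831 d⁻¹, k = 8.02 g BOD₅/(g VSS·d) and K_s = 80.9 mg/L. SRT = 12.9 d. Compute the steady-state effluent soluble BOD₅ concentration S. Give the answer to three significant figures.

From the Monod/SRT balance for a CMAS, S = K_s·(1+k_d θ_c)/[θ_c·(Y k − k_d) − 1] = 80.9 × (1 + 0.0831 × 12.9) / [12.9 × (0.471 × 8.02 − 0.0831) − 1] = 167.6 / 46.66 = 3.593 mg/L.

S ≈ 3.59 mg/L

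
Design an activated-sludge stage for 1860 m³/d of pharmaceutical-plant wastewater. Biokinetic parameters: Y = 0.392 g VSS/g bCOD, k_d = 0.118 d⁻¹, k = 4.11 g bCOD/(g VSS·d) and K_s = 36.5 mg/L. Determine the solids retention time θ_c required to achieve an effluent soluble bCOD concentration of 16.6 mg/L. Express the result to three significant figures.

At the target effluent, Y k S/(K_s+S) = 0.392×4.11×16.6/53.10 = 0.5037 d⁻¹.
1/θ_c = 0.5037 − 0.118 = 0.3857 d⁻¹, so θ_c = 2.593 d.

θ_c ≈ 2.59 d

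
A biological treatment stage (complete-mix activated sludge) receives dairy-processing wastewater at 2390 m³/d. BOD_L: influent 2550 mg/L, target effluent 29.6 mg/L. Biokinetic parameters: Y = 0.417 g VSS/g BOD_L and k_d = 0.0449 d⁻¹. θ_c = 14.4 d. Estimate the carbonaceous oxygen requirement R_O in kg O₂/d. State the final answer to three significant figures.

R_O ≈ 3860 kg O₂/d

Observed yield with endogenous decay: Y_obs = Y / (1 + k_d·θ_c) = 0.417 / (1 + 0.0449 × 14.4) = 0.417 / 1.647 = 0.2533 g VSS/g BOD_L.
Substrate removed = Q·(S₀ − S) = 2390 m³/d × (2550 − 29.6) g/m³ = 6.02×10^6 g/d = 6024 kg/d.
Net sludge production P_X = 0.2533 × 6024 = 1526 kg VSS/d.
Carbonaceous O₂ demand = substrate oxidised − cell-mass equivalent = 6024 − 1.42 × 1526 = 3857 kg O₂/d.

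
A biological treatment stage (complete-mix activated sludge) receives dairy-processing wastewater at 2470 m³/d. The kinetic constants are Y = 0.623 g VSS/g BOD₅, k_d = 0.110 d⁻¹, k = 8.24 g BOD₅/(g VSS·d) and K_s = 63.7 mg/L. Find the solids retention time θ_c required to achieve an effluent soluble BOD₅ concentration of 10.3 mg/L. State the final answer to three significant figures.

From 1/θ_c = Y·k·S/(K_s + S) − k_d: Y·k·S/(K_s+S) = 0.623 × 8.24 × 10.3 / (63.7 + 10.3) = 0.7145 d⁻¹.
θ_c = 1/(μ − k_d) = 1/(0.7145 − 0.110) = 1/0.6045 = 1.654 d.

θ_c ≈ 1.65 d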